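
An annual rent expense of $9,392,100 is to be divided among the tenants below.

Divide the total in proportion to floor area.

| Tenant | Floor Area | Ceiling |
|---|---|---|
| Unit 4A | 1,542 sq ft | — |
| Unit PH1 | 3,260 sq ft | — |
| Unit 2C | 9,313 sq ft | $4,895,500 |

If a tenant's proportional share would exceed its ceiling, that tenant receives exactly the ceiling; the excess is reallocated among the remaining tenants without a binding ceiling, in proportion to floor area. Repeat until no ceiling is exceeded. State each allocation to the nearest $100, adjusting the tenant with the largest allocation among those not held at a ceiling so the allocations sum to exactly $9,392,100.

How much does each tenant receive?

Unit 4A: $1,443,900; Unit PH1: $3,052,700; Unit 2C: $4,895,500

Combined floor area = 14,115.
Unconstrained shares: Unit 4A 1,026,044.51; Unit PH1 2,169,199.15; Unit 2C 6,196,856.34.
Capped: Unit 2C ($4,895,500); residual $4,496,600 reallocated over remaining floor area 4,802.
Redistributed shares: Unit 4A 1,443,931.11 → $1,443,900; Unit PH1 3,052,668.89 → $3,052,700.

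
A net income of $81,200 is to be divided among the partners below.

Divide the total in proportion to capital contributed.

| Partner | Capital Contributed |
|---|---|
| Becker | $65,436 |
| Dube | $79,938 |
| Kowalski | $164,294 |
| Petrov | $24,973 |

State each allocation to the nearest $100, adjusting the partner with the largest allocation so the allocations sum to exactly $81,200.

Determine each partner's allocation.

Becker: $15,900 · Dube: $19,400 · Kowalski: $39,800 · Petrov: $6,100

Sum of capital contributed: 334,641.
Proportional shares: Becker 65,436/334,641 × $81,200 = 15,877.92; Dube 79,938/334,641 × $81,200 = 19,396.80; Kowalski 164,294/334,641 × $81,200 = 39,865.63; Petrov 24,973/334,641 × $81,200 = 6,059.65.
At nearest $100: Becker $15,900; Dube $19,400; Kowalski $39,900; Petrov $6,100. Sum = $81,300.
Difference $81,200 − $81,300 = −$100 applied to largest allocation (Kowalski): Kowalski becomes $39,800.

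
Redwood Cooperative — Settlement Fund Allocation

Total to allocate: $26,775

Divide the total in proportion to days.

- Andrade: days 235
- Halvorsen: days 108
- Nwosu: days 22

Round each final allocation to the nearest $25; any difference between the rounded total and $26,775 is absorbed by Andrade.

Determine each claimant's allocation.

Andrade: $17,225; Halvorsen: $7,925; Nwosu: $1,625

Sum of days: 365.
Raw shares: Andrade 235/365 × $26,775 = 17,238.70; Halvorsen 108/365 × $26,775 = 7,922.47; Nwosu 22/365 × $26,775 = 1,613.84.
After rounding ($25): Andrade $17,250; Halvorsen $7,925; Nwosu $1,625. Sum = $26,800.
Difference $26,775 − $26,800 = −$25 applied to Andrade: Andrade becomes $17,225.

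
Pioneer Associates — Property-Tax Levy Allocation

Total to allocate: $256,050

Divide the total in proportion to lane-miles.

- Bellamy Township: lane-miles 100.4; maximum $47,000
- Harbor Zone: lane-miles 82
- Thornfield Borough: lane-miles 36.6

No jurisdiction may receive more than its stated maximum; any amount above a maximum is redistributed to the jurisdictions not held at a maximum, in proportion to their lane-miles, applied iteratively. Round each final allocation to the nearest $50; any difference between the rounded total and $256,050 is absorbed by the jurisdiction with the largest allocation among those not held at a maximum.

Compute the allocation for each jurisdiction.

Combined lane-miles = 219.
Proportional shares (ignoring caps): Bellamy Township 117,385.48; Harbor Zone 95,872.60; Thornfield Borough 42,791.92.
Held at cap: Bellamy Township ($47,000); residual $209,050 reallocated over remaining lane-miles 118.6.
Redistributed shares: Harbor Zone 144,537.10 → $144,550; Thornfield Borough 64,512.90 → $64,500.

Bellamy Township: $47,000; Harbor Zone: $144,550; Thornfield Borough: $64,500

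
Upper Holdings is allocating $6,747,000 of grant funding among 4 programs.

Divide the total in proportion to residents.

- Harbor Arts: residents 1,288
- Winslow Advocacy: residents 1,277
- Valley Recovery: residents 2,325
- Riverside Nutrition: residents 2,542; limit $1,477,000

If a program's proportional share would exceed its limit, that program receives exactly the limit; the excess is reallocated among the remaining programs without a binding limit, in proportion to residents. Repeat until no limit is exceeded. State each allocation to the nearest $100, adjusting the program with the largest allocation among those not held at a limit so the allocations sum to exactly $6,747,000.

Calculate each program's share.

Total residents = 7,432.
Unconstrained shares: Harbor Arts 1,169,286.33; Winslow Advocacy 1,159,300.19; Valley Recovery 2,110,707.08; Riverside Nutrition 2,307,706.40.
Held at cap: Riverside Nutrition ($1,477,000); remaining pool $5,270,000 reallocated over remaining residents 4,890.
Shares after redistribution: Harbor Arts 1,388,089.98 → $1,388,100; Winslow Advocacy 1,376,235.17 → $1,376,200; Valley Recovery 2,505,674.85 → $2,505,700.

Harbor Arts: $1,388,100 | Winslow Advocacy: $1,376,200 | Valley Recovery: $2,505,700 | Riverside Nutrition: $1,477,000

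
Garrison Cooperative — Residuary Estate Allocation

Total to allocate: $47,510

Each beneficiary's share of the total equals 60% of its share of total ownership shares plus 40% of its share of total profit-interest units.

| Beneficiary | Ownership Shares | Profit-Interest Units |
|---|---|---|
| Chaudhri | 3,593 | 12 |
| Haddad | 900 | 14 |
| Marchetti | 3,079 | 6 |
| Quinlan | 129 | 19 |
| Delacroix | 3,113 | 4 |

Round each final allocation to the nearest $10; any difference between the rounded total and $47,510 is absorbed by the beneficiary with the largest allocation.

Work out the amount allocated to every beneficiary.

Totals — ownership shares 10,814, profit-interest units 55.
Blended shares (60% ownership shares + 40% profit-interest units): Chaudhri 0.2866; Haddad 0.1518; Marchetti 0.2145; Quinlan 0.1453; Delacroix 0.2018.
Pro-rata amounts: Chaudhri 13,617.57; Haddad 7,209.81; Marchetti 10,189.49; Quinlan 6,905.07; Delacroix 9,588.06.
After rounding ($10): Chaudhri $13,620; Haddad $7,210; Marchetti $10,190; Quinlan $6,910; Delacroix $9,590. Sum = $47,520.
Difference $47,510 − $47,520 = −$10 applied to largest allocation (Chaudhri): Chaudhri becomes $13,610.

Chaudhri: $13,610 | Haddad: $7,210 | Marchetti: $10,190 | Quinlan: $6,910 | Delacroix: $9,590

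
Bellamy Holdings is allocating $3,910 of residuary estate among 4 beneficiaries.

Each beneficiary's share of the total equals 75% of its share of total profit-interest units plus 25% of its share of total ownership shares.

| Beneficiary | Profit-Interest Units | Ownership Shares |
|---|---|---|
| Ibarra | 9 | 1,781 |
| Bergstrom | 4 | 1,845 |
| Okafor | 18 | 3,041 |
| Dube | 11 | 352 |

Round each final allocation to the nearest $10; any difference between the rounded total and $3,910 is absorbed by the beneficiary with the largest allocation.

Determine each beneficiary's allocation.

Totals — profit-interest units 42, ownership shares 7,019.
Blended shares (75% profit-interest units + 25% ownership shares): Ibarra 0.2241; Bergstrom 0.1371; Okafor 0.4297; Dube 0.2090.
Pro-rata amounts: Ibarra 876.42; Bergstrom 536.23; Okafor 1,680.29; Dube 817.06.
After rounding ($10): Ibarra $880; Bergstrom $540; Okafor $1,680; Dube $820. Sum = $3,920.
Difference $3,910 − $3,920 = −$10 applied to largest allocation (Okafor): Okafor becomes $1,670.

Ibarra: $880; Bergstrom: $540; Okafor: $1,670; Dube: $820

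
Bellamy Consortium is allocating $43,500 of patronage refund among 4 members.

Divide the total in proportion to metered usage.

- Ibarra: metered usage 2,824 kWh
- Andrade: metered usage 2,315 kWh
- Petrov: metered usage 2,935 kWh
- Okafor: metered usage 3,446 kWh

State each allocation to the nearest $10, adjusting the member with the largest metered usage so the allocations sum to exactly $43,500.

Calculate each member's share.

Ibarra: $10,660 | Andrade: $8,740 | Petrov: $11,080 | Okafor: $13,020

Metered usage total: 2,824 + 2,315 + 2,935 + 3,446 = 11,520.
Unrounded shares: Ibarra 10,663.54; Andrade 8,741.54; Petrov 11,082.68; Okafor 13,012.24.
Rounded to nearest $10: Ibarra $10,660; Andrade $8,740; Petrov $11,080; Okafor $13,010. Sum = $43,490.
Difference $43,500 − $43,490 = +$10 applied to largest metered usage (Okafor): Okafor becomes $13,020.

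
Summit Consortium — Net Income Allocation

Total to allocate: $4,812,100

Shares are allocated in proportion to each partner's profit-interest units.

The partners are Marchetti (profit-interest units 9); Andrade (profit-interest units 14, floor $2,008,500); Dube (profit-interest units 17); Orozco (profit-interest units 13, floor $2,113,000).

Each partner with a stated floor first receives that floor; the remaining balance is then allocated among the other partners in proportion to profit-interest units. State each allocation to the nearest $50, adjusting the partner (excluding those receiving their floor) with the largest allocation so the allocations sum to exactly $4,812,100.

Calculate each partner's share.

Guaranteed amounts: Andrade $2,008,500; Orozco $2,113,000. Remaining pool $690,600.
Remaining pool split over remaining profit-interest units 26: Marchetti 239,053.85 → $239,050; Dube 451,546.15 → $451,550.

Marchetti: $239,050 · Andrade: $2,008,500 · Dube: $451,550 · Orozco: $2,113,000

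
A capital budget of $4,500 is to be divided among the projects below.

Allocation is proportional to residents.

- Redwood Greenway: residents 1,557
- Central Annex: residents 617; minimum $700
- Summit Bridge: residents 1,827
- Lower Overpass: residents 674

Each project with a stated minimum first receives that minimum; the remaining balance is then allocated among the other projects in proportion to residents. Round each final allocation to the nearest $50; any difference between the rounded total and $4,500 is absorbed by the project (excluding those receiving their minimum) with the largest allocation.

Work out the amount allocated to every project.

Redwood Greenway: $1,450 | Central Annex: $700 | Summit Bridge: $1,700 | Lower Overpass: $650

Guaranteed amounts: Central Annex $700. Balance $3,800.
Balance split over remaining residents 4,058: Redwood Greenway 1,458.01 → $1,450; Summit Bridge 1,710.84 → $1,700; Lower Overpass 631.15 → $650.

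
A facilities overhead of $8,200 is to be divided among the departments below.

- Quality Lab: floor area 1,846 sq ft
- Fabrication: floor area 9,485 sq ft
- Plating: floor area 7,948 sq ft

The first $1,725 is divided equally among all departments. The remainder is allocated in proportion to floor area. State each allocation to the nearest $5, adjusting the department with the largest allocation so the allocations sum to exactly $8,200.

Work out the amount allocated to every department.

Quality Lab: $1,195; Fabrication: $3,760; Plating: $3,245

$1,725 shared equally gives $575 per department.
Remainder $6,475 by floor area (total 19,279): Quality Lab 619.99 → $620; Fabrication 3,185.61 → $3,185; Plating 2,669.40 → $2,670.
Totals: Quality Lab $575 + $620 = $1,195; Fabrication $575 + $3,185 = $3,760; Plating $575 + $2,670 = $3,245.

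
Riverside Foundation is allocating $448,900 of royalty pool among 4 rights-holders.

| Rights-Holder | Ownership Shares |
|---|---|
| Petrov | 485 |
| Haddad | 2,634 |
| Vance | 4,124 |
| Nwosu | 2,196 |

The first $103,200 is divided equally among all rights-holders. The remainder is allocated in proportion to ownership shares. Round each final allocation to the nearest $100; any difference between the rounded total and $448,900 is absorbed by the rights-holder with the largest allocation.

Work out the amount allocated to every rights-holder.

First tranche $103,200 split equally: $25,800 each.
Remainder $345,700 by ownership shares (total 9,439): Petrov 17,762.95 → $17,800; Haddad 96,469.31 → $96,500; Vance 151,040.03 → $151,000; Nwosu 80,427.71 → $80,400.
Totals: Petrov $25,800 + $17,800 = $43,600; Haddad $25,800 + $96,500 = $122,300; Vance $25,800 + $151,000 = $176,800; Nwosu $25,800 + $80,400 = $106,200.

Petrov: $43,600; Haddad: $122,300; Vance: $176,800; Nwosu: $106,200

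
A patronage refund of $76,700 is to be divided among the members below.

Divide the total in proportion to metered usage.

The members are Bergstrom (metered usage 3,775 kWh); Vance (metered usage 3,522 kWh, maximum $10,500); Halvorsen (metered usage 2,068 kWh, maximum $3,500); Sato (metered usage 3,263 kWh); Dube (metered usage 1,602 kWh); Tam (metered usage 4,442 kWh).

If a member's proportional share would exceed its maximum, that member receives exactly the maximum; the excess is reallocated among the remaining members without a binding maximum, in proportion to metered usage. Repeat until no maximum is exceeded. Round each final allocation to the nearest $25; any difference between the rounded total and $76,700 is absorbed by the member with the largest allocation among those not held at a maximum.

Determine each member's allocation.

Metered usage total: 18,672.
Pro-rata shares before constraints: Bergstrom 15,506.77; Vance 14,467.51; Halvorsen 8,494.84; Sato 13,403.60; Dube 6,580.62; Tam 18,246.65.
Held at cap: Vance ($10,500), Halvorsen ($3,500); balance $62,700 reallocated over remaining metered usage 13,082.
Redistributed shares: Bergstrom 18,092.99 → $18,100; Sato 15,639.05 → $15,650; Dube 7,678.14 → $7,675; Tam 21,289.82 → $21,300.
Rounding difference −$25 applied to Tam → $21,275.

Bergstrom: $18,100 | Vance: $10,500 | Halvorsen: $3,500 | Sato: $15,650 | Dube: $7,675 | Tam: $21,275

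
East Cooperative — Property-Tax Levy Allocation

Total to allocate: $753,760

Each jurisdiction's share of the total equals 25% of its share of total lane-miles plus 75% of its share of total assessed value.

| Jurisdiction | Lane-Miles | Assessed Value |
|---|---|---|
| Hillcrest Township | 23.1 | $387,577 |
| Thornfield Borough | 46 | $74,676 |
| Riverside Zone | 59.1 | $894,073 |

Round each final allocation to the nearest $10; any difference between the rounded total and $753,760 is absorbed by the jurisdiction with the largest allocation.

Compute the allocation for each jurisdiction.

Hillcrest Township: $195,500; Thornfield Borough: $98,740; Riverside Zone: $459,520

Lane-miles total 128.2; assessed value total 1,356,326.
Composite weights (25% lane-miles + 75% assessed value): Hillcrest Township 0.2594; Thornfield Borough 0.1310; Riverside Zone 0.6096.
Unrounded shares: Hillcrest Township 195,497.52; Thornfield Borough 98,740.12; Riverside Zone 459,522.36.
At nearest $10: Hillcrest Township $195,500; Thornfield Borough $98,740; Riverside Zone $459,520. Sum = $753,760.
No rounding difference to absorb.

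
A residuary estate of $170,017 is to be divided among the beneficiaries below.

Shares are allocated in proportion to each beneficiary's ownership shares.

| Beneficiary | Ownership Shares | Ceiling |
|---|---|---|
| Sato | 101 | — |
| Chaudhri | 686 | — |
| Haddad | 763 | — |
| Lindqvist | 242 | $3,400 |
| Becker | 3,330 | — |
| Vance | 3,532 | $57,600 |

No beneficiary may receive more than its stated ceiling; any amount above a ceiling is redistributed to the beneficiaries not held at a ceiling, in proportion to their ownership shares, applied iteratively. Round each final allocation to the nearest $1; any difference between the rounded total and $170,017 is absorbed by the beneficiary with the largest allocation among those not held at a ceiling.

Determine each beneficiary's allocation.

Total ownership shares = 8,654.
Proportional shares (ignoring caps): Sato 1,984.25; Chaudhri 13,477.20; Haddad 14,989.94; Lindqvist 4,754.35; Becker 65,421.38; Vance 69,389.88.
Capped: Lindqvist ($3,400), Vance ($57,600); balance $109,017 reallocated over remaining ownership shares 4,880.
Redistributed shares: Sato 2,256.29 → $2,256; Chaudhri 15,324.93 → $15,325; Haddad 17,045.08 → $17,045; Becker 74,390.70 → $74,391.

Sato: $2,256; Chaudhri: $15,325; Haddad: $17,045; Lindqvist: $3,400; Becker: $74,391; Vance: $57,600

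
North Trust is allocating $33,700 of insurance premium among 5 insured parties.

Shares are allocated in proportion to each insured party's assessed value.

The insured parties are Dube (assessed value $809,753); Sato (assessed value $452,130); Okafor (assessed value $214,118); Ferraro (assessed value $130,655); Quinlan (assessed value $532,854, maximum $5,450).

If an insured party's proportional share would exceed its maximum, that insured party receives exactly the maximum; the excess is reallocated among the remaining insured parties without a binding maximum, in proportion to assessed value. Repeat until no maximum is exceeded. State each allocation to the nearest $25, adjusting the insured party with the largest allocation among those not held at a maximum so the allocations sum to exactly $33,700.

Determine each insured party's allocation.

Dube: $14,225; Sato: $7,950; Okafor: $3,775; Ferraro: $2,300; Quinlan: $5,450

Sum of assessed value: 2,139,510.
Unconstrained shares: Dube 12,754.64; Sato 7,121.62; Okafor 3,372.63; Ferraro 2,057.98; Quinlan 8,393.13.
Capped: Quinlan ($5,450); remaining pool $28,250 reallocated over remaining assessed value 1,606,656.
Redistributed shares: Dube 14,237.97 → $14,250; Sato 7,949.85 → $7,950; Okafor 3,764.86 → $3,775; Ferraro 2,297.32 → $2,300.
Rounding difference −$25 applied to Dube → $14,225.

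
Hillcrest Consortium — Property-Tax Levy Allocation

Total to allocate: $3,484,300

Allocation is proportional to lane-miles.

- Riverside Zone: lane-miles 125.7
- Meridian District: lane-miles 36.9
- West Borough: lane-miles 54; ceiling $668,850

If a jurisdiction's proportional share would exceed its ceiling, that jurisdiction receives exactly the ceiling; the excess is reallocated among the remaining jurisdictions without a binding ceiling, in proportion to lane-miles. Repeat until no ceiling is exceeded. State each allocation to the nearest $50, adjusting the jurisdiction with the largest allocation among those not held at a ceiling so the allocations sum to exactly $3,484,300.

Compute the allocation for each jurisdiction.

Riverside Zone: $2,176,500 | Meridian District: $638,950 | West Borough: $668,850

Lane-miles total: 216.6.
Pro-rata shares before constraints: Riverside Zone 2,022,052.22; Meridian District 593,585.73; West Borough 868,662.05.
Capped: West Borough ($668,850); residual $2,815,450 reallocated over remaining lane-miles 162.6.
Shares after redistribution: Riverside Zone 2,176,519.46 → $2,176,500; Meridian District 638,930.54 → $638,950.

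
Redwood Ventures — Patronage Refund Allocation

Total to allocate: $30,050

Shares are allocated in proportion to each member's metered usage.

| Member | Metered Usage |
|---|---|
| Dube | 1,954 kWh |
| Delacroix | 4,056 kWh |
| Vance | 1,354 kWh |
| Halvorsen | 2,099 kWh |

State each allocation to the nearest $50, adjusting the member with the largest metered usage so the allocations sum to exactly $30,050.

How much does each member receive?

Dube: $6,200 · Delacroix: $12,900 · Vance: $4,300 · Halvorsen: $6,650

Combined metered usage = 1,954 + 4,056 + 1,354 + 2,099 = 9,463.
Pro-rata amounts: Dube 6,204.98; Delacroix 12,879.93; Vance 4,299.66; Halvorsen 6,665.43.
Rounded to nearest $50: Dube $6,200; Delacroix $12,900; Vance $4,300; Halvorsen $6,650. Sum = $30,050.
Rounded total matches; no reconciliation needed.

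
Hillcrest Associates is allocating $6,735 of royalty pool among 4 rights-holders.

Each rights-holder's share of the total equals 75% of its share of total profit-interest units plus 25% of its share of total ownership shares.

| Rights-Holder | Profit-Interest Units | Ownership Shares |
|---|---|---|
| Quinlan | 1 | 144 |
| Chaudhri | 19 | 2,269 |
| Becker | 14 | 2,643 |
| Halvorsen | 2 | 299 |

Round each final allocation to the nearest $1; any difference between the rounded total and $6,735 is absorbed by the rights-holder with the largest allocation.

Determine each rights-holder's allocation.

Profit-interest units total 36; ownership shares total 5,355.
Blended shares (75% profit-interest units + 25% ownership shares): Quinlan 0.0276; Chaudhri 0.5018; Becker 0.4151; Halvorsen 0.0556.
Unrounded shares: Quinlan 185.59; Chaudhri 3,379.37; Becker 2,795.40; Halvorsen 374.64.
After rounding ($1): Quinlan $186; Chaudhri $3,379; Becker $2,795; Halvorsen $375. Sum = $6,735.
Rounded total matches; no reconciliation needed.

Quinlan: $186; Chaudhri: $3,379; Becker: $2,795; Halvorsen: $375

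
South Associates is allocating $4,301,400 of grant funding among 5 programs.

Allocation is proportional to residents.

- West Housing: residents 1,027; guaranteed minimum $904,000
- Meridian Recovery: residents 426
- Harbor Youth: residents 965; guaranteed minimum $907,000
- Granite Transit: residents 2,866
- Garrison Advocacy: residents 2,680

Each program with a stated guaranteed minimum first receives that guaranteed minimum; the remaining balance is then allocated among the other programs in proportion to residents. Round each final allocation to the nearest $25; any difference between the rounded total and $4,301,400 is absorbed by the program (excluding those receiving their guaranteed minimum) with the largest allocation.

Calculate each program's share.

Fund the minimums — West Housing $904,000; Harbor Youth $907,000. Residual $2,490,400.
Residual split over remaining residents 5,972: Meridian Recovery 177,647.42 → $177,650; Granite Transit 1,195,158.47 → $1,195,150; Garrison Advocacy 1,117,594.11 → $1,117,600.

West Housing: $904,000 | Meridian Recovery: $177,650 | Harbor Youth: $907,000 | Granite Transit: $1,195,150 | Garrison Advocacy: $1,117,600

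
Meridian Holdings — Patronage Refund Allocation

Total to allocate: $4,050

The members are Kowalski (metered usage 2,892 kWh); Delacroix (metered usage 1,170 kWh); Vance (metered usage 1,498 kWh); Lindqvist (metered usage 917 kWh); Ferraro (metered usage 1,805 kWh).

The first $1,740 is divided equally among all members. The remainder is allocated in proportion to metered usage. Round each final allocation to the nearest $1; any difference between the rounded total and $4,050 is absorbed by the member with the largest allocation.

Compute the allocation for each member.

Kowalski: $1,155 · Delacroix: $674 · Vance: $766 · Lindqvist: $604 · Ferraro: $851

$1,740 shared equally gives $348 per member.
Remainder $2,310 by metered usage (total 8,282): Kowalski 806.63 → $807; Delacroix 326.33 → $326; Vance 417.82 → $418; Lindqvist 255.77 → $256; Ferraro 503.45 → $503.
Totals: Kowalski $348 + $807 = $1,155; Delacroix $348 + $326 = $674; Vance $348 + $418 = $766; Lindqvist $348 + $256 = $604; Ferraro $348 + $503 = $851.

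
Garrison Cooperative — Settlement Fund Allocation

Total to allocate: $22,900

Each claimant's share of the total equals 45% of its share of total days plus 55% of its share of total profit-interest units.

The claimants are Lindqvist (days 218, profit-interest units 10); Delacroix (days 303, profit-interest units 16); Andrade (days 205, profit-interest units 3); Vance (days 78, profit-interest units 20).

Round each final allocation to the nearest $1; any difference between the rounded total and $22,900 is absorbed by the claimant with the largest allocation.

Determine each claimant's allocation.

Lindqvist: $5,365; Delacroix: $7,995; Andrade: $3,399; Vance: $6,141

Days total 804; profit-interest units total 49.
Blended shares (45% days + 55% profit-interest units): Lindqvist 0.2343; Delacroix 0.3492; Andrade 0.1484; Vance 0.2681.
Pro-rata amounts: Lindqvist 5,364.55; Delacroix 7,996.25; Andrade 3,398.64; Vance 6,140.56.
After rounding ($1): Lindqvist $5,365; Delacroix $7,996; Andrade $3,399; Vance $6,141. Sum = $22,901.
Difference $22,900 − $22,901 = −$1 applied to largest allocation (Delacroix): Delacroix becomes $7,995.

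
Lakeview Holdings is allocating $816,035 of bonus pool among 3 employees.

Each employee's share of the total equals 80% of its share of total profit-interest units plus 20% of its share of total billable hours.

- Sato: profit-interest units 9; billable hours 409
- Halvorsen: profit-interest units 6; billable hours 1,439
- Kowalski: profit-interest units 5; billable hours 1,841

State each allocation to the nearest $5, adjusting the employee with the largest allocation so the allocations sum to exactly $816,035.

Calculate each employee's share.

Totals — profit-interest units 20, billable hours 3,689.
Blended shares (80% profit-interest units + 20% billable hours): Sato 0.3822; Halvorsen 0.3180; Kowalski 0.2998.
Unrounded shares: Sato 311,867.39; Halvorsen 259,511.96; Kowalski 244,655.65.
After rounding ($5): Sato $311,865; Halvorsen $259,510; Kowalski $244,655. Sum = $816,030.
Difference $816,035 − $816,030 = +$5 applied to largest allocation (Sato): Sato becomes $311,870.

Sato: $311,870 · Halvorsen: $259,510 · Kowalski: $244,655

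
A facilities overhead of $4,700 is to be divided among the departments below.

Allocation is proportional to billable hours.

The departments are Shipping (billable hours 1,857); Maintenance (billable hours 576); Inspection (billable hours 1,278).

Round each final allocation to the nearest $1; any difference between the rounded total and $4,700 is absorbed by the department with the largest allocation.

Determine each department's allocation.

Sum of billable hours: 3,711.
Proportional shares: Shipping 1,857/3,711 × $4,700 = 2,351.90; Maintenance 576/3,711 × $4,700 = 729.51; Inspection 1,278/3,711 × $4,700 = 1,618.59.
At nearest $1: Shipping $2,352; Maintenance $730; Inspection $1,619. Sum = $4,701.
Difference $4,700 − $4,701 = −$1 applied to largest allocation (Shipping): Shipping becomes $2,351.

Shipping: $2,351 · Maintenance: $730 · Inspection: $1,619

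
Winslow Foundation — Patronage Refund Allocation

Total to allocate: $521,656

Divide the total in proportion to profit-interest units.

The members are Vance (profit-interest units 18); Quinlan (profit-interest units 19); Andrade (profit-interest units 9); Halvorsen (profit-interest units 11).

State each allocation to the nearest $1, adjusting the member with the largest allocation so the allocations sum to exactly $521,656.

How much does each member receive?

Sum of profit-interest units: 57.
Unrounded shares: Vance 18/57 × $521,656 = 164,733.47; Quinlan 19/57 × $521,656 = 173,885.33; Andrade 9/57 × $521,656 = 82,366.74; Halvorsen 11/57 × $521,656 = 100,670.46.
At nearest $1: Vance $164,733; Quinlan $173,885; Andrade $82,367; Halvorsen $100,670. Sum = $521,655.
Difference $521,656 − $521,655 = +$1 applied to largest allocation (Quinlan): Quinlan becomes $173,886.

Vance: $164,733; Quinlan: $173,886; Andrade: $82,367; Halvorsen: $100,670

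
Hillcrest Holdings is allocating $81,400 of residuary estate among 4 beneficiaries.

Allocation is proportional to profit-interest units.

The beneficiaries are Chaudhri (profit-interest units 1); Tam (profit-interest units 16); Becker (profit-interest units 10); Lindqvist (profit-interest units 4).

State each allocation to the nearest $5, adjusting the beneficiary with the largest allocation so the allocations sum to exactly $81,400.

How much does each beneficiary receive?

Chaudhri: $2,625 | Tam: $42,010 | Becker: $26,260 | Lindqvist: $10,505

Total profit-interest units = 31.
Proportional shares: Chaudhri 1/31 × $81,400 = 2,625.81; Tam 16/31 × $81,400 = 42,012.90; Becker 10/31 × $81,400 = 26,258.06; Lindqvist 4/31 × $81,400 = 10,503.23.
Rounded to nearest $5: Chaudhri $2,625; Tam $42,015; Becker $26,260; Lindqvist $10,505. Sum = $81,405.
Difference $81,400 − $81,405 = −$5 applied to largest allocation (Tam): Tam becomes $42,010.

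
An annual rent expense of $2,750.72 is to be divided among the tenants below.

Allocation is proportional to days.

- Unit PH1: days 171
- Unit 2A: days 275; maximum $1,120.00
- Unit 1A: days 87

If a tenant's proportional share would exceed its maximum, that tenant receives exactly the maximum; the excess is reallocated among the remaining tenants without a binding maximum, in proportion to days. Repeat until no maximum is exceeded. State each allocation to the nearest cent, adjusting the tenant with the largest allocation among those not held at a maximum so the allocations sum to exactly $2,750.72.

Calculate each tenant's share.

Days total: 533.
Unconstrained shares: Unit PH1 882.5012; Unit 2A 1,419.2270; Unit 1A 448.9918.
Capped: Unit 2A ($1,120.00); balance $1,630.72 reallocated over remaining days 258.
Remaining shares: Unit PH1 1,080.8260 → $1,080.83; Unit 1A 549.8940 → $549.89.

Unit PH1: $1,080.83 · Unit 2A: $1,120.00 · Unit 1A: $549.89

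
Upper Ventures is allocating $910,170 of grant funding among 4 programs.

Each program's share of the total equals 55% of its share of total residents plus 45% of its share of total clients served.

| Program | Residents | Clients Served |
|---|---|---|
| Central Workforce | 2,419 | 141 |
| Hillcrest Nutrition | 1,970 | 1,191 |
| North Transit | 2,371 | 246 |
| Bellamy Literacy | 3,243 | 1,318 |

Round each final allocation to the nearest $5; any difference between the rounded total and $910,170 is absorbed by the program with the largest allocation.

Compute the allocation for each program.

Totals — residents 10,003, clients served 2,896.
Combined weights (55% residents + 45% clients served): Central Workforce 0.1549; Hillcrest Nutrition 0.2934; North Transit 0.1686; Bellamy Literacy 0.3831.
Raw shares: Central Workforce 140,998.65; Hillcrest Nutrition 267,028.51; North Transit 153,446.50; Bellamy Literacy 348,696.35.
After rounding ($5): Central Workforce $141,000; Hillcrest Nutrition $267,030; North Transit $153,445; Bellamy Literacy $348,695. Sum = $910,170.
No rounding difference to absorb.

Central Workforce: $141,000 · Hillcrest Nutrition: $267,030 · North Transit: $153,445 · Bellamy Literacy: $348,695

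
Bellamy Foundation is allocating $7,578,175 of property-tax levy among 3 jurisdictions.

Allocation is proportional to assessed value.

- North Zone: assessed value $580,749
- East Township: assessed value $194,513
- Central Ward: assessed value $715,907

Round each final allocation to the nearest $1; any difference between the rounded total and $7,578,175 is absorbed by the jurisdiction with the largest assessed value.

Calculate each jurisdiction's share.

North Zone: $2,951,388 | East Township: $988,522 | Central Ward: $3,638,265

Combined assessed value = 580,749 + 194,513 + 715,907 = 1,491,169.
Proportional shares: North Zone 2,951,387.504; East Township 988,522.13; Central Ward 3,638,265.37.
At nearest $1: North Zone $2,951,388; East Township $988,522; Central Ward $3,638,265. Sum = $7,578,175.
No rounding difference to absorb.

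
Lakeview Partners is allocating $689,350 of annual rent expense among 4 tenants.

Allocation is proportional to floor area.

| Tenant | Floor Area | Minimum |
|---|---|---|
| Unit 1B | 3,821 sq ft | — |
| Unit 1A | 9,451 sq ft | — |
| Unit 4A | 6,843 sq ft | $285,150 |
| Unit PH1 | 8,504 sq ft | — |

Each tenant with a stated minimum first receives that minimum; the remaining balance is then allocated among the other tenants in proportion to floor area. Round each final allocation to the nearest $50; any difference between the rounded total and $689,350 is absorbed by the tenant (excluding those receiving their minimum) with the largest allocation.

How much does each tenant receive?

Unit 1B: $70,900; Unit 1A: $175,450; Unit 4A: $285,150; Unit PH1: $157,850

Fund the minimums — Unit 4A $285,150. Residual $404,200.
Residual split over remaining floor area 21,776: Unit 1B 70,924.33 → $70,900; Unit 1A 175,426.81 → $175,450; Unit PH1 157,848.86 → $157,850.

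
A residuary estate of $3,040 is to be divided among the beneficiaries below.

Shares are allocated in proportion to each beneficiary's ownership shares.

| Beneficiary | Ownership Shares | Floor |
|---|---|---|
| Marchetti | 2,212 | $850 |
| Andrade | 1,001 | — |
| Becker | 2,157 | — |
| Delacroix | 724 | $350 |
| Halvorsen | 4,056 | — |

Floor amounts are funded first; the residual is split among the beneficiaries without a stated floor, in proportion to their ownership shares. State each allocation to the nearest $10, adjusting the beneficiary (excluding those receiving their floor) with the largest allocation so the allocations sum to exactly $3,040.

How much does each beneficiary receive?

Marchetti: $850; Andrade: $260; Becker: $550; Delacroix: $350; Halvorsen: $1,030

Fund the minimums — Marchetti $850; Delacroix $350. Residual $1,840.
Residual split over remaining ownership shares 7,214: Andrade 255.31 → $260; Becker 550.16 → $550; Halvorsen 1,034.52 → $1,030.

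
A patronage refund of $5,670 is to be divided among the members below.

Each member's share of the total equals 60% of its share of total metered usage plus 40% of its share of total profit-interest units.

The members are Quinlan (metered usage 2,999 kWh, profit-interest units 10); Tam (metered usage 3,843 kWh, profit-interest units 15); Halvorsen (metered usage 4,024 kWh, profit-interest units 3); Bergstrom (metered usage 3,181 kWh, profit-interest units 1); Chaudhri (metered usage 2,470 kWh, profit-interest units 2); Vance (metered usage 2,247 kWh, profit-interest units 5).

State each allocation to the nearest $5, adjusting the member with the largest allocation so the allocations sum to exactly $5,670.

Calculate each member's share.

Quinlan: $1,175 | Tam: $1,640 | Halvorsen: $920 | Bergstrom: $640 | Chaudhri: $575 | Vance: $720

Totals — metered usage 18,764, profit-interest units 36.
Combined weights (60% metered usage + 40% profit-interest units): Quinlan 0.2070; Tam 0.2896; Halvorsen 0.1620; Bergstrom 0.1128; Chaudhri 0.1012; Vance 0.1274.
Unrounded shares: Quinlan 1,173.73; Tam 1,641.75; Halvorsen 918.57; Bergstrom 639.73; Chaudhri 573.82; Vance 722.39.
At nearest $5: Quinlan $1,175; Tam $1,640; Halvorsen $920; Bergstrom $640; Chaudhri $575; Vance $720. Sum = $5,670.
Sum already equals the total — no adjustment.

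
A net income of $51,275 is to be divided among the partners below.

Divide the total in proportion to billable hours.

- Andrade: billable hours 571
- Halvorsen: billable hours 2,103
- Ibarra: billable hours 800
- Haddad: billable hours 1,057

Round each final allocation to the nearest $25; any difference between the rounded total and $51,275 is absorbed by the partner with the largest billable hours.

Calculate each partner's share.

Total billable hours = 4,531.
Raw shares: Andrade 571/4,531 × $51,275 = 6,461.71; Halvorsen 2,103/4,531 × $51,275 = 23,798.57; Ibarra 800/4,531 × $51,275 = 9,053.19; Haddad 1,057/4,531 × $51,275 = 11,961.53.
After rounding ($25): Andrade $6,450; Halvorsen $23,800; Ibarra $9,050; Haddad $11,950. Sum = $51,250.
Difference $51,275 − $51,250 = +$25 applied to largest billable hours (Halvorsen): Halvorsen becomes $23,825.

Andrade: $6,450 · Halvorsen: $23,825 · Ibarra: $9,050 · Haddad: $11,950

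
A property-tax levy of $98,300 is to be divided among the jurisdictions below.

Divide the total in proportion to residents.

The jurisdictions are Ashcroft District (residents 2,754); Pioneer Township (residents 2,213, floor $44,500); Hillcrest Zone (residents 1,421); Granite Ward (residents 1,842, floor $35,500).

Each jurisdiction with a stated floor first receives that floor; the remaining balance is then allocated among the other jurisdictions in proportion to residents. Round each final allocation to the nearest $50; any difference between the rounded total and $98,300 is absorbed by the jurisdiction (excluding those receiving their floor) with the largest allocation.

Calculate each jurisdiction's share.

Ashcroft District: $12,050; Pioneer Township: $44,500; Hillcrest Zone: $6,250; Granite Ward: $35,500

Minimums first: Pioneer Township $44,500; Granite Ward $35,500. Balance $18,300.
Balance split over remaining residents 4,175: Ashcroft District 12,071.43 → $12,050; Hillcrest Zone 6,228.57 → $6,250.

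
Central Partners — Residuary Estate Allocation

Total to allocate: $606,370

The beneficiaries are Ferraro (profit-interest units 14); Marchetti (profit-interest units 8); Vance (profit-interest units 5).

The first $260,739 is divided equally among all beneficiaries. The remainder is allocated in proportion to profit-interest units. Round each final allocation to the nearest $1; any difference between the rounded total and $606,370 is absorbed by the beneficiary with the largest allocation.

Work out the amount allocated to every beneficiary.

First tranche $260,739 split equally: $86,913 each.
Remainder $345,631 by profit-interest units (total 27): Ferraro 179,216.07 → $179,216; Marchetti 102,409.19 → $102,409; Vance 64,005.74 → $64,006.
Totals: Ferraro $86,913 + $179,216 = $266,129; Marchetti $86,913 + $102,409 = $189,322; Vance $86,913 + $64,006 = $150,919.

Ferraro: $266,129; Marchetti: $189,322; Vance: $150,919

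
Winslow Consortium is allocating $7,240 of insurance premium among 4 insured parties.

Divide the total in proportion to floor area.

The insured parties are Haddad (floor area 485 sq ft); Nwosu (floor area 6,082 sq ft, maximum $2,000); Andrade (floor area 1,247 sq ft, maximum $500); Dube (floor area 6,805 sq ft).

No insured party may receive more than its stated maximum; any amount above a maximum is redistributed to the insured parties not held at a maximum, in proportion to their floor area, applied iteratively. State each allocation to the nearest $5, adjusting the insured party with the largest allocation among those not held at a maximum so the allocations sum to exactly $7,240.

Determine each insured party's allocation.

Combined floor area = 14,619.
Pro-rata shares before constraints: Haddad 240.19; Nwosu 3,012.09; Andrade 617.57; Dube 3,370.15.
Capped: Nwosu ($2,000), Andrade ($500); remaining pool $4,740 reallocated over remaining floor area 7,290.
Remaining shares: Haddad 315.35 → $315; Dube 4,424.65 → $4,425.

Haddad: $315 · Nwosu: $2,000 · Andrade: $500 · Dube: $4,425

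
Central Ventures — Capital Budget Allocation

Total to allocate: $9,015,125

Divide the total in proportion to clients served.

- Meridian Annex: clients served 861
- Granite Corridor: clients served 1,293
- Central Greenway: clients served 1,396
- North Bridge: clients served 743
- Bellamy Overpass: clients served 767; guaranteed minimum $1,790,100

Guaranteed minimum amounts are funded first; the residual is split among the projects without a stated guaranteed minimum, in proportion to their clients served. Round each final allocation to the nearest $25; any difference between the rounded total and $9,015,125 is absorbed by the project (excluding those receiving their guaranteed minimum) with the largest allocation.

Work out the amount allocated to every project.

Meridian Annex: $1,449,050; Granite Corridor: $2,176,100; Central Greenway: $2,349,425; North Bridge: $1,250,450; Bellamy Overpass: $1,790,100

Guaranteed amounts: Bellamy Overpass $1,790,100. Residual $7,225,025.
Residual split over remaining clients served 4,293: Meridian Annex 1,449,044.15 → $1,449,050; Granite Corridor 2,176,090.69 → $2,176,100; Central Greenway 2,349,437.43 → $2,349,425; North Bridge 1,250,452.73 → $1,250,450.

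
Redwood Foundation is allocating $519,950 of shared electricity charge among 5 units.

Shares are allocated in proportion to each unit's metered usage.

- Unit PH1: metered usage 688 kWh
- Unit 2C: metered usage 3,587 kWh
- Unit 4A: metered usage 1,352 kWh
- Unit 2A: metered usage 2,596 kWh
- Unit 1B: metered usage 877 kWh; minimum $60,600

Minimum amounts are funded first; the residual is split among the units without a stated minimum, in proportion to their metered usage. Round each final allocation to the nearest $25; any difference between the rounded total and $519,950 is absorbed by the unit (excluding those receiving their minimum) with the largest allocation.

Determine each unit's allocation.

Unit PH1: $38,425 | Unit 2C: $200,375 | Unit 4A: $75,525 | Unit 2A: $145,025 | Unit 1B: $60,600

Guaranteed amounts: Unit 1B $60,600. Residual $459,350.
Residual split over remaining metered usage 8,223: Unit PH1 38,432.79 → $38,425; Unit 2C 200,375.59 → $200,375; Unit 4A 75,524.89 → $75,525; Unit 2A 145,016.73 → $145,025.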